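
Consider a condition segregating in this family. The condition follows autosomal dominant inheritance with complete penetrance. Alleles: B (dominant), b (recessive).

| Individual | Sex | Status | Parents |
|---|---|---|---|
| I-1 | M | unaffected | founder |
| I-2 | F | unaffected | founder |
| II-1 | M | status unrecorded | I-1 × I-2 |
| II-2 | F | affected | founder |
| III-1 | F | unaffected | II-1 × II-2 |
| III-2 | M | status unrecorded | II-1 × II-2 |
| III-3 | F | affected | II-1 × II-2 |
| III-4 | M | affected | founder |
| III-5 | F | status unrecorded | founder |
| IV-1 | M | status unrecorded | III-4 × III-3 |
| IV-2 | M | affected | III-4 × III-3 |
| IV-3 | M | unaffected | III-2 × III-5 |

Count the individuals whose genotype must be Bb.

Obligate heterozygotes: II-2 is affected so carries B and passed b to III-1 (bb), so II-2 is Bb; III-3 is affected so carries B and received b from II-1 (bb), so III-3 is Bb.
Every other individual is either homozygous by phenotype or has at least one consistent homozygous assignment, so the count is 2.

2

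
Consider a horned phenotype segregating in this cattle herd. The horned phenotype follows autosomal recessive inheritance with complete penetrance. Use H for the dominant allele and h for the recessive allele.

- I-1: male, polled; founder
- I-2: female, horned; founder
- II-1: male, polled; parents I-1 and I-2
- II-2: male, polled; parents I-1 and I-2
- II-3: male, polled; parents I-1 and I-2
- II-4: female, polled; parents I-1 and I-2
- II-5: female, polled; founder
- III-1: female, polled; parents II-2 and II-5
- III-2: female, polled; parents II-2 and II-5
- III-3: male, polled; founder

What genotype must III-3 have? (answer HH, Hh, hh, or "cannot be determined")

III-3's phenotype allows HH or Hh, and no parent or child forces a single allele at both positions; consistent genotype assignments exist with III-3 as HH or Hh.

cannot be determined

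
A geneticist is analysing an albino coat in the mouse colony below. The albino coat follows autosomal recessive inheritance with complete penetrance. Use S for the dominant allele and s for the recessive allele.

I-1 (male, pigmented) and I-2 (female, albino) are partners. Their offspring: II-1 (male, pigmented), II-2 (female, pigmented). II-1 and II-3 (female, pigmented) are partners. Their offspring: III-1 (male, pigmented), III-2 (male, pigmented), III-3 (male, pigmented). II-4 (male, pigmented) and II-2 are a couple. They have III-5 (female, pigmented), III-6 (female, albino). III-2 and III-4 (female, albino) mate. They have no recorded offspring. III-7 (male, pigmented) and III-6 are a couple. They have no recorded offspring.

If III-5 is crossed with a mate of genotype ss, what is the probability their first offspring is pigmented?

2/3

II-4 is pigmented so carries S and passed s to III-6 (ss), so II-4 is Ss.
II-2 is pigmented so carries S and received s from I-2 (ss), so II-2 is Ss.
III-5 is a pigmented offspring of II-4 (Ss) × II-2 (Ss), whose cross gives 1/4 SS : 1/2 Ss : 1/4 ss; conditioning on being pigmented, III-5 is SS with probability 1/3, Ss with probability 2/3.
Summing over parental genotype combinations, P(offspring is pigmented) = 1/3·1 + 2/3·1/2 = 2/3.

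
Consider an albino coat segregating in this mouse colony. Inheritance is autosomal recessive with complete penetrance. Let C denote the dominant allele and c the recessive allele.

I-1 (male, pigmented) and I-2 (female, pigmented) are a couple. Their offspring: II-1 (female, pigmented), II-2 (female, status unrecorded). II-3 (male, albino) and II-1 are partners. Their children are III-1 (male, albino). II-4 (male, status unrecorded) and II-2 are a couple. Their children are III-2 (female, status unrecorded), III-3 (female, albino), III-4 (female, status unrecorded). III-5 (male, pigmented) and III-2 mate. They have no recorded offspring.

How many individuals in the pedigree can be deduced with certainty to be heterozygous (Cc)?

Obligate heterozygotes: II-1 is pigmented so carries C and passed c to III-1 (cc), so II-1 is Cc.
Every other individual is either homozygous by phenotype or has at least one consistent homozygous assignment, so the count is 1.

1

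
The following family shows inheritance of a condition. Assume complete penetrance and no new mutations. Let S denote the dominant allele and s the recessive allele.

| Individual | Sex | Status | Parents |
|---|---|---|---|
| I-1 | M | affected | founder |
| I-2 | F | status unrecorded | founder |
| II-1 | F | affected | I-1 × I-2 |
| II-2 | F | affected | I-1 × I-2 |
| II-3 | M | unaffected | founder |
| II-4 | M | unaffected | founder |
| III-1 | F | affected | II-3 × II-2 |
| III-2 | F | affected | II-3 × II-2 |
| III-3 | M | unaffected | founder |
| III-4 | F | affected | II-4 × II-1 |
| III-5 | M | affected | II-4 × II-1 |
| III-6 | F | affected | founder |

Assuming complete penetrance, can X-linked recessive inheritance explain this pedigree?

No

Under X-linked recessive, III-1 (affected, female) cannot arise from II-3 (unaffected) × II-2 (affected).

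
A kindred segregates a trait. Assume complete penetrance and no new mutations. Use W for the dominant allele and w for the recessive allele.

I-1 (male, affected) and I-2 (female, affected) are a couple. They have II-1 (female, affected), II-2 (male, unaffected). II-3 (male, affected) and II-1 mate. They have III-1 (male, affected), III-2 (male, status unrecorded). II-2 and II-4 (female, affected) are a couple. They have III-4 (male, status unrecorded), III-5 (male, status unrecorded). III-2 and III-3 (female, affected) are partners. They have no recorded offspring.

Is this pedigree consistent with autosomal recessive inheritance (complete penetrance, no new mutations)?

No

Under autosomal recessive, II-2 (unaffected, male) cannot arise from I-1 (affected) × I-2 (affected).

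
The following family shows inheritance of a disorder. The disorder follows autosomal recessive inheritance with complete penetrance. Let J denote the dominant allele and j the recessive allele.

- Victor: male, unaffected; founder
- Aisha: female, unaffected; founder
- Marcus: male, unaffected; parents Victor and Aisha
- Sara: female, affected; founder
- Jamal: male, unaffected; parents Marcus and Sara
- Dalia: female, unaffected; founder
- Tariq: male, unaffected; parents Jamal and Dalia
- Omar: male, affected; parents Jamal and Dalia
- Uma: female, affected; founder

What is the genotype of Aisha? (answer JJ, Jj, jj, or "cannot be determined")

Aisha's phenotype allows JJ or Jj, and no parent or child forces a single allele at both positions; consistent genotype assignments exist with Aisha as JJ or Jj.

cannot be determined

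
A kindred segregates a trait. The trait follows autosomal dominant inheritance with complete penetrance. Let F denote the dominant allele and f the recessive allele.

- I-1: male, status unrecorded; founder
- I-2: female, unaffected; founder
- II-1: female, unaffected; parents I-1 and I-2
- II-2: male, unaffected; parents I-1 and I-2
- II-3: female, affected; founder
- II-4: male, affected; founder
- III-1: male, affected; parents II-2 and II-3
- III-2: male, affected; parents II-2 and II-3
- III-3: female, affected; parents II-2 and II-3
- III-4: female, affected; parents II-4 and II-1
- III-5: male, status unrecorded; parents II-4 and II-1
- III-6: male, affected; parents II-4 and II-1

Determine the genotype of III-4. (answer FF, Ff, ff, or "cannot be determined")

Ff

From phenotype alone, III-4 is FF or Ff.
III-4 is affected so carries F and received f from II-1 (ff), so III-4 is Ff.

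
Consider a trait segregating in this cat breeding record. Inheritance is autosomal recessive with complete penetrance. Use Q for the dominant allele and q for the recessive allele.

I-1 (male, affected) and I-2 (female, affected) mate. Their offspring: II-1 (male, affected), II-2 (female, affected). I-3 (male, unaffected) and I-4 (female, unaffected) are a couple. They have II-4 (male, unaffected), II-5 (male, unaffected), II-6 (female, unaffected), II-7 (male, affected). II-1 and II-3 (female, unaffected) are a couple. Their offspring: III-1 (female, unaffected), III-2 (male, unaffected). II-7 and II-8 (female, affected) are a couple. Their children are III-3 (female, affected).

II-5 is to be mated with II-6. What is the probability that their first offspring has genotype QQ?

I-3 is unaffected so carries Q and passed q to II-7 (qq), so I-3 is Qq.
I-4 is unaffected so carries Q and passed q to II-7 (qq), so I-4 is Qq.
II-5 is an unaffected offspring of I-3 (Qq) × I-4 (Qq), whose cross gives 1/4 QQ : 1/2 Qq : 1/4 qq; conditioning on being unaffected, II-5 is QQ with probability 1/3, Qq with probability 2/3.
II-6 is an unaffected offspring of I-3 (Qq) × I-4 (Qq), whose cross gives 1/4 QQ : 1/2 Qq : 1/4 qq; conditioning on being unaffected, II-6 is QQ with probability 1/3, Qq with probability 2/3.
Summing over parental genotype combinations, P(offspring has genotype QQ) = 1/9·1 + 2/9·1/2 + 2/9·1/2 + 4/9·1/4 = 4/9.

4/9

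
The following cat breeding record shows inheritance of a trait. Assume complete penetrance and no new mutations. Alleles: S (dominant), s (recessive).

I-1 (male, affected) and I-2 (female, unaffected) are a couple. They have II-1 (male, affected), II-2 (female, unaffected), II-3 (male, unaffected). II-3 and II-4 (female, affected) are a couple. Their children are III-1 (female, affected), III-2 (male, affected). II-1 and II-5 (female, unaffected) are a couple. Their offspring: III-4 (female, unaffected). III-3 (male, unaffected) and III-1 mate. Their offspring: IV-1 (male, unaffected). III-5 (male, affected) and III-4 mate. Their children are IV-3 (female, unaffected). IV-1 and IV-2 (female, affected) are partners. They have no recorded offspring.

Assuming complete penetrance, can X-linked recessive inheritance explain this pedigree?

No

Under X-linked recessive, III-1 (affected, female) cannot arise from II-3 (unaffected) × II-4 (affected).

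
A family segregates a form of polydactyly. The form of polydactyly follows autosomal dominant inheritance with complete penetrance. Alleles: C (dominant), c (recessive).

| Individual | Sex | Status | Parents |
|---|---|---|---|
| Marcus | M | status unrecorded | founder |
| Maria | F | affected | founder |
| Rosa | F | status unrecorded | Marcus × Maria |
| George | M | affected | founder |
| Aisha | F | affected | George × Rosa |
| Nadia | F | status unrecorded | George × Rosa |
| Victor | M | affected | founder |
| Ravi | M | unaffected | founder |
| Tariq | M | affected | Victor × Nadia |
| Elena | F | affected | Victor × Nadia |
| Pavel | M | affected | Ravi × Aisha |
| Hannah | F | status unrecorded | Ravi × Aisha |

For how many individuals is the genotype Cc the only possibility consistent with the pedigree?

1

Obligate heterozygotes: Pavel is affected so carries C and received c from Ravi (cc), so Pavel is Cc.
Every other individual is either homozygous by phenotype or has at least one consistent homozygous assignment, so the count is 1.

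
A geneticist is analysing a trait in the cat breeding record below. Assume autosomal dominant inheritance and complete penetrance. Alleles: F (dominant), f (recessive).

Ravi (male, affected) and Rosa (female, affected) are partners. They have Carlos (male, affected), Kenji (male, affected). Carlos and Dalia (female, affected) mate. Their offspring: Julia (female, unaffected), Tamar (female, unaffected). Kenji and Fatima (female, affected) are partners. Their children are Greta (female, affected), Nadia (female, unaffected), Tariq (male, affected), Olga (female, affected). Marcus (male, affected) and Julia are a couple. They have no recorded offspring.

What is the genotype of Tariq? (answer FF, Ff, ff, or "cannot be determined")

Tariq's phenotype allows FF or Ff, and no parent or child forces a single allele at both positions; consistent genotype assignments exist with Tariq as FF or Ff.

cannot be determined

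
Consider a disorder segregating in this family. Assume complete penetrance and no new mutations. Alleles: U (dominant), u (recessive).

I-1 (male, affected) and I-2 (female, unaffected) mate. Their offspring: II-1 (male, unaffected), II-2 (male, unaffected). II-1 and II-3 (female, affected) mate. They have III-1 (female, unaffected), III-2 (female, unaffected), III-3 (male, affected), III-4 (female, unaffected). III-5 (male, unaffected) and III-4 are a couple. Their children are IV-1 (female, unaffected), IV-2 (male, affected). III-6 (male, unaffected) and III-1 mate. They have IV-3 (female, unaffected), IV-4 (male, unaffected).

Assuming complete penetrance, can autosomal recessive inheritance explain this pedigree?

A consistent assignment under autosomal recessive exists: I-1 uu, I-2 UU, II-1 Uu, II-2 Uu, II-3 uu, III-1 Uu, III-2 Uu, III-3 uu, III-4 Uu, III-5 Uu, III-6 UU, IV-1 UU, IV-2 uu, IV-3 UU, IV-4 UU.
In this assignment every recorded phenotype matches its genotype and every non-founder's genotype is obtainable from its parents' genotypes, so the pedigree is consistent.

Yes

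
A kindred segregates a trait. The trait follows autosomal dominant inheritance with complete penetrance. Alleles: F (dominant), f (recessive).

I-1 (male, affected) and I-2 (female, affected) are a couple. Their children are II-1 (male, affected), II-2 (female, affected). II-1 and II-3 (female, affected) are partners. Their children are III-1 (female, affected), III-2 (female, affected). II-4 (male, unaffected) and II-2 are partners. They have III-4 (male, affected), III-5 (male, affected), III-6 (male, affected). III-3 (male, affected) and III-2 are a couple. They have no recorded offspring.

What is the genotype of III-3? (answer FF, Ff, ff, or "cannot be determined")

cannot be determined

III-3's phenotype allows FF or Ff, and no parent or child forces a single allele at both positions; consistent genotype assignments exist with III-3 as FF or Ff.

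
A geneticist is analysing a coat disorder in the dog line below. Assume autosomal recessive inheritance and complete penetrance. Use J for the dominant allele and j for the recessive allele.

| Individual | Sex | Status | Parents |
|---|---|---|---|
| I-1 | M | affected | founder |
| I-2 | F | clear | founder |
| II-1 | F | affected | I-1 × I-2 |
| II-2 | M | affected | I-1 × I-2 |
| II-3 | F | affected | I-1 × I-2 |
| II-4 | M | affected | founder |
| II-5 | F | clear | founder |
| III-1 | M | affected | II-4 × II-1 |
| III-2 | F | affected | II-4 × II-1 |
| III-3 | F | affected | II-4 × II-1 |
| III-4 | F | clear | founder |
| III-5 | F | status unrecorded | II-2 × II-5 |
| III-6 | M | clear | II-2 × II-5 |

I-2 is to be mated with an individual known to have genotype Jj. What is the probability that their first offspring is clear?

3/4

I-2 is clear so carries J and passed j to II-1 (jj), so I-2 is Jj.
The cross gives 1/4 JJ : 1/2 Jj : 1/4 jj, so P(offspring is clear) = 3/4.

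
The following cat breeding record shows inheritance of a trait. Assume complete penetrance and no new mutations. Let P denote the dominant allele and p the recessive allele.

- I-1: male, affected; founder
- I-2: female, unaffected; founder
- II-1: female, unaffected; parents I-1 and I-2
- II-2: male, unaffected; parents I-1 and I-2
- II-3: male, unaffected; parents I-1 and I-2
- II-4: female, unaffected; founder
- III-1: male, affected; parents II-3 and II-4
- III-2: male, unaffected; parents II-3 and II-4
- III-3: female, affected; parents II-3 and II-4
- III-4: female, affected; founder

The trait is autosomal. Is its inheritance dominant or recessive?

II-3 and II-4 are both unaffected yet have an affected child III-1. Under dominance, an affected child requires at least one affected parent, so the trait cannot be dominant.

recessive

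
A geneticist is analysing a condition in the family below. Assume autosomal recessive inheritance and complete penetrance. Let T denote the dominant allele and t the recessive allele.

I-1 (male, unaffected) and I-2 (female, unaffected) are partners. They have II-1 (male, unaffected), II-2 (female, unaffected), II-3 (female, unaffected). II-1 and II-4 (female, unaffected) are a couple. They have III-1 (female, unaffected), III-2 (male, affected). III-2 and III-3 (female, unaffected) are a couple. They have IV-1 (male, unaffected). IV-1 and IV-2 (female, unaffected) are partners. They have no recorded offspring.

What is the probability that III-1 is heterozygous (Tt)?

2/3

II-1 is unaffected so carries T and passed t to III-2 (tt), so II-1 is Tt.
II-4 is unaffected so carries T and passed t to III-2 (tt), so II-4 is Tt.
Their cross gives offspring ratios 1/4 TT : 1/2 Tt : 1/4 tt. Conditioning on III-1 being unaffected, P(Tt) = 1/2 / 3/4 = 2/3.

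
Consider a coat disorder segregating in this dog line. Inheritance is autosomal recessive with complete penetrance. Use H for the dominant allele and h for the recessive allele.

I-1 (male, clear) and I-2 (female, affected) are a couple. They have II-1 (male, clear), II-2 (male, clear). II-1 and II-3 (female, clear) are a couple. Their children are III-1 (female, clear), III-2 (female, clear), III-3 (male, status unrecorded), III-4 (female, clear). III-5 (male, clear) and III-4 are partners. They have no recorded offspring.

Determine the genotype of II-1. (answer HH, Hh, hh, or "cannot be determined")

Hh

From phenotype alone, II-1 is HH or Hh.
II-1 is clear so carries H and received h from I-2 (hh), so II-1 is Hh.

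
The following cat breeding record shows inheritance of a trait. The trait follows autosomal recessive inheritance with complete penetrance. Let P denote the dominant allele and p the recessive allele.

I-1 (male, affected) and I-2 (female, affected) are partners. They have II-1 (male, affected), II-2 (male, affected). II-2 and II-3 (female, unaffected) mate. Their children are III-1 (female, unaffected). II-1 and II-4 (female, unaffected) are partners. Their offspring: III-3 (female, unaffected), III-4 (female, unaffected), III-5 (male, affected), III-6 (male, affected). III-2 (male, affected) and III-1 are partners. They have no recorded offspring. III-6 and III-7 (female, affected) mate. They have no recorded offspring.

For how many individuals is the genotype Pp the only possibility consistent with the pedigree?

4

Obligate heterozygotes: II-4 is unaffected so carries P and passed p to III-5 (pp), so II-4 is Pp; III-1 is unaffected so carries P and received p from II-2 (pp), so III-1 is Pp; III-3 is unaffected so carries P and received p from II-1 (pp), so III-3 is Pp; III-4 is unaffected so carries P and received p from II-1 (pp), so III-4 is Pp.
Every other individual is either homozygous by phenotype or has at least one consistent homozygous assignment, so the count is 4.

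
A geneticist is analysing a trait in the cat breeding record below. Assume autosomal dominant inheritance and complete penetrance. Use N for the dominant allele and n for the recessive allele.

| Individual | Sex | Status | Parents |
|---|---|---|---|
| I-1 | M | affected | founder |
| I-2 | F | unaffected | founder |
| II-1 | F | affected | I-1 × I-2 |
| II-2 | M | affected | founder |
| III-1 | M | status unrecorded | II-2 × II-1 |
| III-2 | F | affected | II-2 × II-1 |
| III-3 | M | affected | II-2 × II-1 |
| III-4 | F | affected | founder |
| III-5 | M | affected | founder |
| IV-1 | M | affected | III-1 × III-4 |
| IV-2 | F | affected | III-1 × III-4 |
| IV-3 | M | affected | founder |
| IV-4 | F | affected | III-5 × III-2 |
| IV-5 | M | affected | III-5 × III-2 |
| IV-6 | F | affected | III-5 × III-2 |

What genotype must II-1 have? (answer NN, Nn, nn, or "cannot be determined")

From phenotype alone, II-1 is NN or Nn.
II-1 is affected so carries N and received n from I-2 (nn), so II-1 is Nn.

Nn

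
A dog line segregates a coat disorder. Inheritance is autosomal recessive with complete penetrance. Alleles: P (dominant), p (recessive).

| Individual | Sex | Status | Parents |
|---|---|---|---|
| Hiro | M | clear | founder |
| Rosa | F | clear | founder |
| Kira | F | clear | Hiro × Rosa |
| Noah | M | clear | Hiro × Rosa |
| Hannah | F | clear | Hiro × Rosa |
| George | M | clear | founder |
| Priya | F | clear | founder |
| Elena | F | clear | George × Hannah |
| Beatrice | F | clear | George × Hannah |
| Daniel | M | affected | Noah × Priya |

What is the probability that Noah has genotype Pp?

1

Noah is clear so carries P and passed p to Daniel (pp), so Noah is Pp, giving P(Pp) = 1.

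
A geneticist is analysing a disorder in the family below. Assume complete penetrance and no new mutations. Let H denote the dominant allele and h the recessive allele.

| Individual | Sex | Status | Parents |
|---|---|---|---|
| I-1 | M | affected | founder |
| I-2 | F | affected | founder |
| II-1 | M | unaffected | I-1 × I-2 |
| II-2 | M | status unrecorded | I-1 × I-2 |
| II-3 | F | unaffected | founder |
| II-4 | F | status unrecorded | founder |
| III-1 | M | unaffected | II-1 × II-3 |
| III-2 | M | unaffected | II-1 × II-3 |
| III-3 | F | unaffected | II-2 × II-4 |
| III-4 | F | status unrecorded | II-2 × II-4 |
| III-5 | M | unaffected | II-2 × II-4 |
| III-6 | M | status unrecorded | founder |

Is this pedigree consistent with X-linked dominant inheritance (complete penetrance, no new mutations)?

A consistent assignment under X-linked dominant exists: I-1 X^H Y, I-2 X^H X^h, II-1 X^h Y, II-2 X^h Y, II-3 X^h X^h, II-4 X^H X^h, III-1 X^h Y, III-2 X^h Y, III-3 X^h X^h, III-4 X^H X^h, III-5 X^h Y, III-6 X^H Y.
In this assignment every recorded phenotype matches its genotype and every non-founder's genotype is obtainable from its parents' genotypes, so the pedigree is consistent.

Yes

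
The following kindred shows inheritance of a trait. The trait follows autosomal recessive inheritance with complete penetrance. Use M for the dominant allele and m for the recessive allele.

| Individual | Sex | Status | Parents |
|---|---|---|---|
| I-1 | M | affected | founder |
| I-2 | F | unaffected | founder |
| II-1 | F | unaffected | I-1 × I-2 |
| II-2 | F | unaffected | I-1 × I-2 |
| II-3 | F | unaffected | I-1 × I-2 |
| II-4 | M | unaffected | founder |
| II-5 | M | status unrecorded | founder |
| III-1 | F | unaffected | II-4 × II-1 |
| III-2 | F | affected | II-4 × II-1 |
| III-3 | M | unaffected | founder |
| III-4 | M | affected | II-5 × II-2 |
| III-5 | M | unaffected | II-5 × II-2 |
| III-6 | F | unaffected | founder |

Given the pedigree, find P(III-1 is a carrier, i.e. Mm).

2/3

II-4 is unaffected so carries M and passed m to III-2 (mm), so II-4 is Mm.
II-1 is unaffected so carries M and received m from I-1 (mm), so II-1 is Mm.
Their cross gives offspring ratios 1/4 MM : 1/2 Mm : 1/4 mm. Conditioning on III-1 being unaffected, P(Mm) = 1/2 / 3/4 = 2/3.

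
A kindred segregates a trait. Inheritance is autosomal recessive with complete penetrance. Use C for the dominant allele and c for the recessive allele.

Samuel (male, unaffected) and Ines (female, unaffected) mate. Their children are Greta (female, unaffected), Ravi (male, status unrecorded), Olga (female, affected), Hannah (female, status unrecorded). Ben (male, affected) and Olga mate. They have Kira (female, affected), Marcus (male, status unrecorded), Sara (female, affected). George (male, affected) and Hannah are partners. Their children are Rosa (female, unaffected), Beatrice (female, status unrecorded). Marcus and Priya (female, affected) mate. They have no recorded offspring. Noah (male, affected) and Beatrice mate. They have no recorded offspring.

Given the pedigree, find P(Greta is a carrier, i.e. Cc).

Samuel is unaffected so carries C and passed c to Olga (cc), so Samuel is Cc.
Ines is unaffected so carries C and passed c to Olga (cc), so Ines is Cc.
Their cross gives offspring ratios 1/4 CC : 1/2 Cc : 1/4 cc. Conditioning on Greta being unaffected, P(Cc) = 1/2 / 3/4 = 2/3.

2/3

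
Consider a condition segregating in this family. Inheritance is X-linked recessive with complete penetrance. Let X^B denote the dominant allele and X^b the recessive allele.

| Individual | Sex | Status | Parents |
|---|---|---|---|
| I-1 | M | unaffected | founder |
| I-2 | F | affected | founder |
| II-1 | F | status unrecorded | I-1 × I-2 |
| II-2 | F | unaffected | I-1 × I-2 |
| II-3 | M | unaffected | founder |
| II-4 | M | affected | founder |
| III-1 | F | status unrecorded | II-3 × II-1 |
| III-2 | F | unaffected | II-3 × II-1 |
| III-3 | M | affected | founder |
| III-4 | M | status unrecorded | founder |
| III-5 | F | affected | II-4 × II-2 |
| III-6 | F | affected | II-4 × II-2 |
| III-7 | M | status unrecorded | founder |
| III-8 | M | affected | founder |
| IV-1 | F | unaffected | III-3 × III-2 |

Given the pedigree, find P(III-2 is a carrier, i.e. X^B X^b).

II-3 is unaffected, so II-3 is X^B Y.
II-1 received B from I-1 (X^B Y) and received b from I-2 (X^b X^b), so II-1 is X^B X^b.
Their cross gives offspring ratios 1/2 X^B X^B : 1/2 X^B X^b. Conditioning on III-2 being unaffected, P(X^B X^b) = 1/2 / 1 = 1/2 before taking III-2's own offspring into account.
III-3 is affected, so III-3 is X^b Y.
Now use III-2's offspring. Probability of each recorded status — unaffected daughter IV-1: 1/2 if III-2 is X^B X^b, 1 if X^B X^B.
Bayes: P(X^B X^b) = 1/2·1/2 / (1/2·1/2 + 1/2·1) = 1/3.

1/3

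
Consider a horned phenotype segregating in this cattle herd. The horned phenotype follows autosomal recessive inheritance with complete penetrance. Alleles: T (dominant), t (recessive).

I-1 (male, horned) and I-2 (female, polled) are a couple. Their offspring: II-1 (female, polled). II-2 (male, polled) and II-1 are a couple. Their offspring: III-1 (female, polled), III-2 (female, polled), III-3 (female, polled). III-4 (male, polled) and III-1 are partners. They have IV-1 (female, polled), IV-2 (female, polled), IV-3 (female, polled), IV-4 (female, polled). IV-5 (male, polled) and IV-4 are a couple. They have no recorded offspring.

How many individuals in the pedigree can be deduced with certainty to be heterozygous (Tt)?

1

Obligate heterozygotes: II-1 is polled so carries T and received t from I-1 (tt), so II-1 is Tt.
Every other individual is either homozygous by phenotype or has at least one consistent homozygous assignment, so the count is 1.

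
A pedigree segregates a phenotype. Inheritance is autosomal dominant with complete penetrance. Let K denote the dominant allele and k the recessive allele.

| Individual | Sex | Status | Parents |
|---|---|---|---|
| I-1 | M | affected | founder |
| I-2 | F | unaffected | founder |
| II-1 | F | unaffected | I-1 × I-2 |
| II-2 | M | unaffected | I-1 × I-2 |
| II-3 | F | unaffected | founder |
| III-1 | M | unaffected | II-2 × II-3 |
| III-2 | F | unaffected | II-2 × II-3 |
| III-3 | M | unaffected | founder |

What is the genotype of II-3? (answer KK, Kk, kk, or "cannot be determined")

kk

II-3 is unaffected, so II-3 is kk.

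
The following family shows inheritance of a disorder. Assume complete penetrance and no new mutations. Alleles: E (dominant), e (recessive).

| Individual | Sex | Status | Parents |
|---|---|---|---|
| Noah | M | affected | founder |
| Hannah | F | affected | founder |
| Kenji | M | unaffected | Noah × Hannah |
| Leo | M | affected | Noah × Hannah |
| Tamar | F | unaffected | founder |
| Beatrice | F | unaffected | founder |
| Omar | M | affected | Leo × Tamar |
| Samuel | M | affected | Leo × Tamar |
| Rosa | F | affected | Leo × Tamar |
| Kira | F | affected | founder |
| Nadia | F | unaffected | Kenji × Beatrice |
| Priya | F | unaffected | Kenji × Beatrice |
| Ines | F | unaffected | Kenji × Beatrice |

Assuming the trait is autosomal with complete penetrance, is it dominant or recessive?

dominant

Noah and Hannah are both affected yet have an unaffected child Kenji. Under a recessive model two affected parents are homozygous and every child would be affected, so the trait cannot be recessive.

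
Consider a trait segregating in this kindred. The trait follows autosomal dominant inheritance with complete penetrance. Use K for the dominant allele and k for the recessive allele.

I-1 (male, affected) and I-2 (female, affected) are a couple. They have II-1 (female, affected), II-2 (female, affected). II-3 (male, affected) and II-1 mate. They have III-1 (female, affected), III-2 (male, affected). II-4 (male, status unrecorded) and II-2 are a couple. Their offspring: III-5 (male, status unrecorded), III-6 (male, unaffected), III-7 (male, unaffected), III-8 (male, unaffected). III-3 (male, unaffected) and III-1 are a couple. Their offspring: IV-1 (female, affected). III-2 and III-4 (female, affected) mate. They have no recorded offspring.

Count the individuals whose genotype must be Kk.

Obligate heterozygotes: II-2 is affected so carries K and passed k to III-6 (kk), so II-2 is Kk; IV-1 is affected so carries K and received k from III-3 (kk), so IV-1 is Kk.
Every other individual is either homozygous by phenotype or has at least one consistent homozygous assignment, so the count is 2.

2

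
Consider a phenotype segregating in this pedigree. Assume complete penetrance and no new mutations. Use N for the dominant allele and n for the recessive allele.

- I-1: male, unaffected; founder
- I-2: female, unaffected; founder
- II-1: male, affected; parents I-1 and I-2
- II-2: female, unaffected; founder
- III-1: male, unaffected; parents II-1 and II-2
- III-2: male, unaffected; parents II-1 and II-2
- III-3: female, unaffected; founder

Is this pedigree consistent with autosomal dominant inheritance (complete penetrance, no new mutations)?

No

Under autosomal dominant, II-1 (affected, male) cannot arise from I-1 (unaffected) × I-2 (unaffected).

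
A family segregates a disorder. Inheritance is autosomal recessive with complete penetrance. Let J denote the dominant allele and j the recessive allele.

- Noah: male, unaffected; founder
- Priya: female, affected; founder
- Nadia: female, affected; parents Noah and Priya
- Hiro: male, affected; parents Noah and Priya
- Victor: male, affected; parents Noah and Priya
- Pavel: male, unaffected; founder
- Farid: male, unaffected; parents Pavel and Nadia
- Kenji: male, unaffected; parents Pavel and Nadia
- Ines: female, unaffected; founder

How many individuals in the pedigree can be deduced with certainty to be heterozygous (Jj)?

Obligate heterozygotes: Noah is unaffected so carries J and passed j to Nadia (jj), so Noah is Jj; Farid is unaffected so carries J and received j from Nadia (jj), so Farid is Jj; Kenji is unaffected so carries J and received j from Nadia (jj), so Kenji is Jj.
Every other individual is either homozygous by phenotype or has at least one consistent homozygous assignment, so the count is 3.

3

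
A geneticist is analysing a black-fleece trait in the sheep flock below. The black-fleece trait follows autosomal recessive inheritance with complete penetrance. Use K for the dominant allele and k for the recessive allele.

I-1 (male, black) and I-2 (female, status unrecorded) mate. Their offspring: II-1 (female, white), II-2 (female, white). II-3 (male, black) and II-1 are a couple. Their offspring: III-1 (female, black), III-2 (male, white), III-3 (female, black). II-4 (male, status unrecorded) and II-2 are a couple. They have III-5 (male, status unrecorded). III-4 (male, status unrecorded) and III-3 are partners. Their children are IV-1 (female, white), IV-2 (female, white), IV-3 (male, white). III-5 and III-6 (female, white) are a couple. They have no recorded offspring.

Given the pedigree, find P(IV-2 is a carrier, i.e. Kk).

1

IV-2 is white so carries K and received k from III-3 (kk), so IV-2 is Kk, giving P(Kk) = 1.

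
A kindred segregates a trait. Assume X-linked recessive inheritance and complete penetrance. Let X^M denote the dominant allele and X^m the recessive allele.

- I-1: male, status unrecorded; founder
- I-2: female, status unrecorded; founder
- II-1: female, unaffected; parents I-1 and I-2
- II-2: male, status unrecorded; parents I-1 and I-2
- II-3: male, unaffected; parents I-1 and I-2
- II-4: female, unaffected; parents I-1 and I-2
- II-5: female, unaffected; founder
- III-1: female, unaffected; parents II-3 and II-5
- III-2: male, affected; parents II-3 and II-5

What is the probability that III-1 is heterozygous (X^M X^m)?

II-3 is unaffected, so II-3 is X^M Y.
II-5 is unaffected so carries M and passed m to III-2 (X^m Y), so II-5 is X^M X^m.
Their cross gives offspring ratios 1/2 X^M X^M : 1/2 X^M X^m. Conditioning on III-1 being unaffected, P(X^M X^m) = 1/2 / 1 = 1/2.

1/2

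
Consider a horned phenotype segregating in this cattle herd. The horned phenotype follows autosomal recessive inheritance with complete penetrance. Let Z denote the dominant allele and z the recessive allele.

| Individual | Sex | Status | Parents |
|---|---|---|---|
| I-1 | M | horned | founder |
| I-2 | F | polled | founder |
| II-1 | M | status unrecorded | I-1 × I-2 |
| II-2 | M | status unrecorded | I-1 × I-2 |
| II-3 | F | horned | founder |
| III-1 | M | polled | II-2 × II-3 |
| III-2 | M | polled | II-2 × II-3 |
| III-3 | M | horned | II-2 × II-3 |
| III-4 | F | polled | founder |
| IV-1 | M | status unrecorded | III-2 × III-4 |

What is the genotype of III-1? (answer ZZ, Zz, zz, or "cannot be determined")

Zz

From phenotype alone, III-1 is ZZ or Zz.
III-1 is polled so carries Z and received z from II-3 (zz), so III-1 is Zz.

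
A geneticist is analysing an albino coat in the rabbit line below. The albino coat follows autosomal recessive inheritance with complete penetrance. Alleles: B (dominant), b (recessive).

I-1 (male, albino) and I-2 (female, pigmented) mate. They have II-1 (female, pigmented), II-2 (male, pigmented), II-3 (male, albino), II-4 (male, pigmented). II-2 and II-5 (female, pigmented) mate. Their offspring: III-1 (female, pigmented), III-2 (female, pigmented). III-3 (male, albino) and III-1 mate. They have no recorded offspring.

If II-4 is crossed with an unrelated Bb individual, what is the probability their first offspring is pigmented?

II-4 is pigmented so carries B and received b from I-1 (bb), so II-4 is Bb.
The cross gives 1/4 BB : 1/2 Bb : 1/4 bb, so P(offspring is pigmented) = 3/4.

3/4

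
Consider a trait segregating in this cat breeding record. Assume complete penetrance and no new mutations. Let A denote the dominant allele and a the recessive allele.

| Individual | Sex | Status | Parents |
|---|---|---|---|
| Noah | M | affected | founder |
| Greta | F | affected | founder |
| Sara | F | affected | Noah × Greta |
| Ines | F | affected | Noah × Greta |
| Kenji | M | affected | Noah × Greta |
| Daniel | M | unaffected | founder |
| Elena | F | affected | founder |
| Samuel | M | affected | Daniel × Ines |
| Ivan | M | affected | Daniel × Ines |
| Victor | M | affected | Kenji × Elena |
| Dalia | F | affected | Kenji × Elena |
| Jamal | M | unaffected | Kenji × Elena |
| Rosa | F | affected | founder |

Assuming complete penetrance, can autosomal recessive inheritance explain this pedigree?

No

Under autosomal recessive, Jamal (unaffected, male) cannot arise from Kenji (affected) × Elena (affected).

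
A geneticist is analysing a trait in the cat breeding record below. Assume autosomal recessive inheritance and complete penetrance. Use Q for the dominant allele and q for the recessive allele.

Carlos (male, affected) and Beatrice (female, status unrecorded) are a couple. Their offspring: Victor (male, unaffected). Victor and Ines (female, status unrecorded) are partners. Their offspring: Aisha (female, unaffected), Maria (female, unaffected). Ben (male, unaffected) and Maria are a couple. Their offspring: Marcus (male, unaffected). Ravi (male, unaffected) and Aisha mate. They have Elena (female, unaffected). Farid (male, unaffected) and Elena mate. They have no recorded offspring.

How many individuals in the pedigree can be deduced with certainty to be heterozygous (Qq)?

Obligate heterozygotes: Victor is unaffected so carries Q and received q from Carlos (qq), so Victor is Qq.
Every other individual is either homozygous by phenotype or has at least one consistent homozygous assignment, so the count is 1.

1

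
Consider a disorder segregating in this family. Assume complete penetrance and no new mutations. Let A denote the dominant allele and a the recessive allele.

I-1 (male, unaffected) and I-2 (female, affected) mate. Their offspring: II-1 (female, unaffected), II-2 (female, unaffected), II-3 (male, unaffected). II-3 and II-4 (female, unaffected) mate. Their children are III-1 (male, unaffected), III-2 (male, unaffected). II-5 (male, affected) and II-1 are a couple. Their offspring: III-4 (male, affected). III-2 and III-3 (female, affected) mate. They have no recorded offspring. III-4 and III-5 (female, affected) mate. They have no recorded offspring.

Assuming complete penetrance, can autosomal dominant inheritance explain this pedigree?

A consistent assignment under autosomal dominant exists: I-1 aa, I-2 Aa, II-1 aa, II-2 aa, II-3 aa, II-4 aa, II-5 AA, III-1 aa, III-2 aa, III-3 AA, III-4 Aa, III-5 AA.
In this assignment every recorded phenotype matches its genotype and every non-founder's genotype is obtainable from its parents' genotypes, so the pedigree is consistent.

Yes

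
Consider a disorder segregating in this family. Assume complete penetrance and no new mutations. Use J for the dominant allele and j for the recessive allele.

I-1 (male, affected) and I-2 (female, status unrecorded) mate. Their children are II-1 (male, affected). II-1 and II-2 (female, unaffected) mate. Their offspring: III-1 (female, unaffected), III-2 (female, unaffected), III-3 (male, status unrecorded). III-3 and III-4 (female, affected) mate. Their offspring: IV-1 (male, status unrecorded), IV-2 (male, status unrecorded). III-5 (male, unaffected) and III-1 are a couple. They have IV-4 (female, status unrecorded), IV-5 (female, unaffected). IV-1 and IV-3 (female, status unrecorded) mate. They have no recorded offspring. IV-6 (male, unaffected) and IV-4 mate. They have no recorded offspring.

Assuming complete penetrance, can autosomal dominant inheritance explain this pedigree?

A consistent assignment under autosomal dominant exists: I-1 JJ, I-2 Jj, II-1 Jj, II-2 jj, III-1 jj, III-2 jj, III-3 Jj, III-4 JJ, III-5 jj, IV-1 JJ, IV-2 JJ, IV-3 JJ, IV-4 jj, IV-5 jj, IV-6 jj.
In this assignment every recorded phenotype matches its genotype and every non-founder's genotype is obtainable from its parents' genotypes, so the pedigree is consistent.

Yes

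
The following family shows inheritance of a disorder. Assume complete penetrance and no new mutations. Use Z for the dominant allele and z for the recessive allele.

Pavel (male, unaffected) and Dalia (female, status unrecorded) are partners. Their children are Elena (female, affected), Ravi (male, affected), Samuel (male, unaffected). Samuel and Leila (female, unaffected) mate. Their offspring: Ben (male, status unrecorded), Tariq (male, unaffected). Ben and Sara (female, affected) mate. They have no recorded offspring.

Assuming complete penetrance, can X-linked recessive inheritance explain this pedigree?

Under X-linked recessive, Elena (affected, female) cannot arise from Pavel (unaffected) × Dalia (unrecorded).

No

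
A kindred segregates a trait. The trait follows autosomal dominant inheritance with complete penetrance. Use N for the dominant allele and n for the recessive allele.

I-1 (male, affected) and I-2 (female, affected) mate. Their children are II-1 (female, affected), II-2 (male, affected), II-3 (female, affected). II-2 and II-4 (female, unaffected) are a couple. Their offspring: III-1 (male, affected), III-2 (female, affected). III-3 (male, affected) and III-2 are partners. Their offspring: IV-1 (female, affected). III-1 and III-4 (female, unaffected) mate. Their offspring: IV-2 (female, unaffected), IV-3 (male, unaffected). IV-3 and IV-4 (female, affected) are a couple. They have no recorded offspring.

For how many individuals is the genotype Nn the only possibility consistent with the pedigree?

Obligate heterozygotes: III-1 is affected so carries N and received n from II-4 (nn), so III-1 is Nn; III-2 is affected so carries N and received n from II-4 (nn), so III-2 is Nn.
Every other individual is either homozygous by phenotype or has at least one consistent homozygous assignment, so the count is 2.

2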